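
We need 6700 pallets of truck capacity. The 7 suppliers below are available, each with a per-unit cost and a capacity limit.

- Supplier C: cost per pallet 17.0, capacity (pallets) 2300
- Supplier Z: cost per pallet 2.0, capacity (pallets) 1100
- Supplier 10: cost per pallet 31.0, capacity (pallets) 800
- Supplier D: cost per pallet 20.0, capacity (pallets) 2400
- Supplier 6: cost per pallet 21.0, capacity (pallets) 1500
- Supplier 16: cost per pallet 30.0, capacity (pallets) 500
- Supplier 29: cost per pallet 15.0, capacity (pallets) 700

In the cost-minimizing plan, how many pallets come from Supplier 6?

200

Use suppliers in increasing cost order.
Supplier Z at 2.0: take all 1100 pallets — 5600 still needed.
Take 700 from Supplier 29 at 15.0 — need 4900 more.
Supplier C (17.0): use full 2300 — 2600 pallets to go.
Supplier D (20.0): use full 2400 — 200 pallets to go.
Supplier 6 (21.0): take the remaining 200 — done.
Supplier 16, Supplier 10: unused.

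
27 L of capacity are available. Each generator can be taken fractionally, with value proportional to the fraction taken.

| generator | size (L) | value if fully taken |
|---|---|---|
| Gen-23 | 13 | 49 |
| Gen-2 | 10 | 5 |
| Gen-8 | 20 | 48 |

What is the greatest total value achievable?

Rank by value-to-size ratio: Gen-23 49/13≈3.77, Gen-8 48/20≈2.4, Gen-2 5/10≈0.5.
Gen-23: take in full, 13 L for value 49 → 14 left.
Only 14 L remain; take 14/20 of Gen-8 for value 48×14/20 = 33.6.
Total value = 82.6.

82.6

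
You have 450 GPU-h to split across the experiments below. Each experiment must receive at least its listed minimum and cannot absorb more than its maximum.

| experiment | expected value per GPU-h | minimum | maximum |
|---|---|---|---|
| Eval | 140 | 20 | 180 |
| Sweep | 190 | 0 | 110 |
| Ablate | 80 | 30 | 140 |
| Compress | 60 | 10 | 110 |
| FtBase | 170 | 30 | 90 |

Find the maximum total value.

Meeting every minimum uses 20+0+30+10+30 = 90 GPU-h, leaving 360.
Rank by expected value per GPU-h: Sweep 190 > FtBase 170 > Eval 140 > Ablate 80 > Compress 60.
Sweep takes 110 more to reach its cap of 110 — 250 left.
FtBase takes 60 more to reach its cap of 90 — 190 left.
Eval takes 160 more to reach its cap of 180 — 30 left.
Only 30 left; Ablate takes them to reach 60.
Total = 140×180 + 190×110 + 80×60 + 60×10 + 170×90 = 66800.

66800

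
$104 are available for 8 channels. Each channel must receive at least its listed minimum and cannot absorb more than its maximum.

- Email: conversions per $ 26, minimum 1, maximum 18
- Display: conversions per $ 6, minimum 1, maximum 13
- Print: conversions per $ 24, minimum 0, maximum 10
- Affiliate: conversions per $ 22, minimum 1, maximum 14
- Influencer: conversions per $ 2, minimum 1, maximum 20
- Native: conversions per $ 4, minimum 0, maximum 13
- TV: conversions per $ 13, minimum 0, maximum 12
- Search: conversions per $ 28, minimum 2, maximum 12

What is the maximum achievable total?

Meeting every minimum uses 1+1+0+1+1+0+0+2 = 6 $, leaving 98.
Highest conversions per $ first: Search 28 > Email 26 > Print 24 > Affiliate 22 > TV 13 > Display 6 > Native 4 > Influencer 2.
Give Search 10 more to hit its cap of 12 ; 88 left.
Email: +17 to 18 (cap) ; 71 left.
Print: +10 to 10 (cap) ; 61 left.
Give Affiliate 13 more to hit its cap of 14 ; 48 left.
Give TV 12 more to hit its cap of 12 ; 36 left.
Display: +12 to 13 (cap) ; 24 left.
Give Native 13 more to hit its cap of 13 ; 11 left.
Influencer has room for 19 more but only 11 remain, so it gets 12.
Total = 26×18 + 6×13 + 24×10 + 22×14 + 2×12 + 4×13 + 13×12 + 28×12 = 1662.

1662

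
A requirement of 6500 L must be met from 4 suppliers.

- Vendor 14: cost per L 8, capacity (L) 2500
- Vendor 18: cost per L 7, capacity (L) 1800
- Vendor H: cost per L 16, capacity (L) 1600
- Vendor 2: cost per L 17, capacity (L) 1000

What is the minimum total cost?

68400

Cheapest first:
Vendor 18 at 7: take all 1800 L → 4700 still needed.
Take 2500 from Vendor 14 at 8 → need 2200 more.
Vendor H (16): use full 1600 → 600 L to go.
Vendor 2 at 17: take 600 of its 1000 → requirement met.
Cost = 1800×7 + 2500×8 + 1600×16 + 600×17 = 68400.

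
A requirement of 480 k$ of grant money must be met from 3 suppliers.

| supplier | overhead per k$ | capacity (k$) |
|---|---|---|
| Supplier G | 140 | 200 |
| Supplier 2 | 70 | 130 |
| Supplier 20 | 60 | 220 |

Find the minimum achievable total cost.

Use suppliers in increasing cost order.
Take 220 from Supplier 20 at 60 — need 260 more.
Take 130 from Supplier 2 at 70 — need 130 more.
Supplier G at 140: take 130 of its 200 — requirement met.
Cost = 220×60 + 130×70 + 130×140 = 40500.

40500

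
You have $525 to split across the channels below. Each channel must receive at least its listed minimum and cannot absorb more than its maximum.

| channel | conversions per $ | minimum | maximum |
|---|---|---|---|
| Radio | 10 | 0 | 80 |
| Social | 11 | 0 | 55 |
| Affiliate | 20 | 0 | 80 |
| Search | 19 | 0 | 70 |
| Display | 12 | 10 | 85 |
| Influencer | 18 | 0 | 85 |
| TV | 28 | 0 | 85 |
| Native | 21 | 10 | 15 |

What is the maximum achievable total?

Meeting every minimum uses 0+0+0+0+10+0+0+10 = 20 $, leaving 505.
Highest conversions per $ first: TV 28 > Native 21 > Affiliate 20 > Search 19 > Influencer 18 > Display 12 > Social 11 > Radio 10.
Give TV 85 more to hit its cap of 85 — 420 left.
Native takes 5 more to reach its cap of 15 — 415 left.
Affiliate takes 80 more to reach its cap of 80 — 335 left.
Search: +70 to 70 (cap) — 265 left.
Give Influencer 85 more to hit its cap of 85 — 180 left.
Display: +75 to 85 (cap) — 105 left.
Social takes 55 more to reach its cap of 55 — 50 left.
Radio: +50 (room for 80) → 50. Pool exhausted.
Total = 10×50 + 11×55 + 20×80 + 19×70 + 12×85 + 18×85 + 28×85 + 21×15 = 9280.

9280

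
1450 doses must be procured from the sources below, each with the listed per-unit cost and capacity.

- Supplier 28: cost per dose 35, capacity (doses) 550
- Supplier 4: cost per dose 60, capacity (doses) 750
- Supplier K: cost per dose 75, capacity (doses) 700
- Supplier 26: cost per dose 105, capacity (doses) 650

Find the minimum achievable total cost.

75500

Use sources in increasing cost order.
Supplier 28 at 35: take all 550 doses — 900 still needed.
Take 750 from Supplier 4 at 60 — need 150 more.
Take 150 from Supplier K at 75 to finish.
Supplier 26: unused.
Cost = 550×35 + 750×60 + 150×75 = 75500.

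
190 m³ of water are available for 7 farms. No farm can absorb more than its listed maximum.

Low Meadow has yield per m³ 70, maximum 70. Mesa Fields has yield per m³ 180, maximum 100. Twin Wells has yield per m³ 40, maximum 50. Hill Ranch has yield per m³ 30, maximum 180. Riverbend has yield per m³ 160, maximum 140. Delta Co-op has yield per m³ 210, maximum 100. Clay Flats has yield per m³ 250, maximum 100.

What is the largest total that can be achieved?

43900

Highest yield per m³ first: Clay Flats 250 > Delta Co-op 210 > Mesa Fields 180 > Riverbend 160 > Low Meadow 70 > Twin Wells 40 > Hill Ranch 30.
Give Clay Flats 100 to hit its cap of 100 ; 90 left.
Only 90 left; Delta Co-op takes them to reach 90.
Total = 210×90 + 250×100 = 43900.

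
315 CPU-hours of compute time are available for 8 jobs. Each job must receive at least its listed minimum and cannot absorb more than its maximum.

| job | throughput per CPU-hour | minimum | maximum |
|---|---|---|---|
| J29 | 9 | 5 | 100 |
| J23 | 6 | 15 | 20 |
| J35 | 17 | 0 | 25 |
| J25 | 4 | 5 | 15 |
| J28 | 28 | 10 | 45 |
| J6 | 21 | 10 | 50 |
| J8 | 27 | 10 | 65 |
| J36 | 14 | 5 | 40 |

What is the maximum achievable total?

Meeting every minimum uses 5+15+0+5+10+10+10+5 = 60 CPU-hours, leaving 255.
Order the jobs by throughput per CPU-hour: J28 28 > J8 27 > J6 21 > J35 17 > J36 14 > J29 9 > J23 6 > J25 4.
J28: +35 to 45 (cap) ; 220 left.
J8 takes 55 more to reach its cap of 65 ; 165 left.
J6: +40 to 50 (cap) ; 125 left.
Give J35 25 more to hit its cap of 25 ; 100 left.
Give J36 35 more to hit its cap of 40 ; 65 left.
J29 has room for 95 more but only 65 remain, so it gets 70.
Total = 9×70 + 6×15 + 17×25 + 4×5 + 28×45 + 21×50 + 27×65 + 14×40 = 5790.

5790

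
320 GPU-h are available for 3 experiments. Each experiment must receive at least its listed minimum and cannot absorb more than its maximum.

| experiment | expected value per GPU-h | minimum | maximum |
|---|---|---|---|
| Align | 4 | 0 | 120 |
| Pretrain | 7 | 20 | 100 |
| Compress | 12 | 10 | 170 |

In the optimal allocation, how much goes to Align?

Meeting every minimum uses 0+20+10 = 30 GPU-h, leaving 290.
Order the experiments by expected value per GPU-h: Compress 12 > Pretrain 7 > Align 4.
Give Compress 160 more to hit its cap of 170 — 130 left.
Give Pretrain 80 more to hit its cap of 100 — 50 left.
Align has room for 120 more but only 50 remain, so it gets 50.

50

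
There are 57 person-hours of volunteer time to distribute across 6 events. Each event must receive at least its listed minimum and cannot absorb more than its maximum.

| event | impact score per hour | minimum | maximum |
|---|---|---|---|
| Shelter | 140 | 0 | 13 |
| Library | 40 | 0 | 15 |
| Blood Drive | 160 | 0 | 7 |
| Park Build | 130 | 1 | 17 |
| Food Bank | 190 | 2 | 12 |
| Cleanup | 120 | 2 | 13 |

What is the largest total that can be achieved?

Meeting every minimum uses 0+0+0+1+2+2 = 5 person-hours, leaving 52.
Order the events by impact score per hour: Food Bank 190 > Blood Drive 160 > Shelter 140 > Park Build 130 > Cleanup 120 > Library 40.
Give Food Bank 10 more to hit its cap of 12 → 42 left.
Blood Drive takes 7 more to reach its cap of 7 → 35 left.
Shelter takes 13 more to reach its cap of 13 → 22 left.
Park Build takes 16 more to reach its cap of 17 → 6 left.
Cleanup has room for 11 more but only 6 remain, so it gets 8.
Total = 140×13 + 160×7 + 130×17 + 190×12 + 120×8 = 8390.

8390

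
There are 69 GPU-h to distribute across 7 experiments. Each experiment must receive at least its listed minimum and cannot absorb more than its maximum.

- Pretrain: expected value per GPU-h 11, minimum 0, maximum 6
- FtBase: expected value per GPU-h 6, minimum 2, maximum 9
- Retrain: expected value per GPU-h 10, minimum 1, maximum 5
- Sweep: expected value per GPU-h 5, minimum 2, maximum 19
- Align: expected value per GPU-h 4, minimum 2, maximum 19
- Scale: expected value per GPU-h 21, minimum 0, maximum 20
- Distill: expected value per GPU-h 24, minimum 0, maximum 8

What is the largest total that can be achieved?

885

Meeting every minimum uses 0+2+1+2+2+0+0 = 7 GPU-h, leaving 62.
Order the experiments by expected value per GPU-h: Distill 24 > Scale 21 > Pretrain 11 > Retrain 10 > FtBase 6 > Sweep 5 > Align 4.
Distill: +8 to 8 (cap) — 54 left.
Scale: +20 to 20 (cap) — 34 left.
Give Pretrain 6 more to hit its cap of 6 — 28 left.
Retrain: +4 to 5 (cap) — 24 left.
FtBase: +7 to 9 (cap) — 17 left.
Sweep takes 17 more to reach its cap of 19 — 0 left.
Total = 11×6 + 6×9 + 10×5 + 5×19 + 4×2 + 21×20 + 24×8 = 885.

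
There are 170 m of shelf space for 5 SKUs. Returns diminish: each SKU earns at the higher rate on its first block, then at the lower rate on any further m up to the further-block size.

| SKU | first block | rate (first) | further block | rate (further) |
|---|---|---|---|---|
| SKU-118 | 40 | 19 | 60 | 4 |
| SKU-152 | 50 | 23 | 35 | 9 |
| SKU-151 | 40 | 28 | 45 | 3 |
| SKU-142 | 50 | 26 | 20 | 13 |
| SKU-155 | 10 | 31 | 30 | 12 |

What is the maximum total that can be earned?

4260

Order all 10 blocks by rate: SKU-155/T1 31 > SKU-151/T1 28 > SKU-142/T1 26 > SKU-152/T1 23 > SKU-118/T1 19 > SKU-142/T2 13 > SKU-155/T2 12 > SKU-152/T2 9 > SKU-118/T2 4 > SKU-151/T2 3.
SKU-155 T1 at 31: fill all 10 ; 160 left.
SKU-151/T1 (28): +40 ; 120 left.
SKU-142 T1 at 26: fill all 50 ; 70 left.
SKU-152 T1 at 23: fill all 50 ; 20 left.
20 remain; put them into SKU-118 T1 at 19.
Total = 31×10 + 28×40 + 26×50 + 23×50 + 19×20 = 4260.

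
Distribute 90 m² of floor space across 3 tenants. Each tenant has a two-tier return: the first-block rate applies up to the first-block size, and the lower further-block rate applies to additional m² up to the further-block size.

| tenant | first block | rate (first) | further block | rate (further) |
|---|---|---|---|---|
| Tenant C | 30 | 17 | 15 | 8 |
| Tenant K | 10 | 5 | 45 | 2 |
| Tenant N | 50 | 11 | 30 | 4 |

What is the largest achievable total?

Treat each block as its own option and order by rate: Tenant C/first 17 > Tenant N/first 11 > Tenant C/second 8 > Tenant K/first 5 > Tenant N/second 4 > Tenant K/second 2.
Tenant C first at 17: fill all 30 — 60 left.
Tenant N first at 11: fill all 50 — 10 left.
Tenant C second at 8: only 10 left, fill 10.
Total = 17×30 + 11×50 + 8×10 = 1140.

1140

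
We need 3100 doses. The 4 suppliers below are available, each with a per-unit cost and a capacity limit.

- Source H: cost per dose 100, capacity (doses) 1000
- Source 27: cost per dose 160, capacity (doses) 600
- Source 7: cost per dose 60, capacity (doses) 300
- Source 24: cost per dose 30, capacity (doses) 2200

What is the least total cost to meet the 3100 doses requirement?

Fill from the cheapest supplier first.
Source 24 at 30: take all 2200 doses ; 900 still needed.
Source 7 at 60: take all 300 doses ; 600 still needed.
Take 600 from Source H at 100 to finish.
Source 27: unused.
Cost = 2200×30 + 300×60 + 600×100 = 144000.

144000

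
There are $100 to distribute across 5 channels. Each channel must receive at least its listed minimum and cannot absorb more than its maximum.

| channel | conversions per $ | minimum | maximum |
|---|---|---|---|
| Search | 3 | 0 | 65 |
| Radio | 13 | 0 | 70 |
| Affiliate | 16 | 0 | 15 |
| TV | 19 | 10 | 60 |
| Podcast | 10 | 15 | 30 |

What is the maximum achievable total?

1660

Meeting every minimum uses 0+0+0+10+15 = 25 $, leaving 75.
Highest conversions per $ first: TV 19 > Affiliate 16 > Radio 13 > Podcast 10 > Search 3.
Give TV 50 more to hit its cap of 60 → 25 left.
Affiliate: +15 to 15 (cap) → 10 left.
Radio has room for 70 more but only 10 remain, so it gets 10.
Total = 13×10 + 16×15 + 19×60 + 10×15 = 1660.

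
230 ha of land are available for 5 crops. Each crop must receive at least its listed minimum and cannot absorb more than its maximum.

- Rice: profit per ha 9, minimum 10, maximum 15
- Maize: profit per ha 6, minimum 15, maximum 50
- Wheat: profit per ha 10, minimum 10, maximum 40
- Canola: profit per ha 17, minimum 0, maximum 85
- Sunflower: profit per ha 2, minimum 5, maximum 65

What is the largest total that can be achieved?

2360

Meeting every minimum uses 10+15+10+0+5 = 40 ha, leaving 190.
Order the crops by profit per ha: Canola 17 > Wheat 10 > Rice 9 > Maize 6 > Sunflower 2.
Canola: +85 to 85 (cap) → 105 left.
Give Wheat 30 more to hit its cap of 40 → 75 left.
Rice takes 5 more to reach its cap of 15 → 70 left.
Maize: +35 to 50 (cap) → 35 left.
Only 35 left; Sunflower takes them to reach 40.
Total = 9×15 + 6×50 + 10×40 + 17×85 + 2×40 = 2360.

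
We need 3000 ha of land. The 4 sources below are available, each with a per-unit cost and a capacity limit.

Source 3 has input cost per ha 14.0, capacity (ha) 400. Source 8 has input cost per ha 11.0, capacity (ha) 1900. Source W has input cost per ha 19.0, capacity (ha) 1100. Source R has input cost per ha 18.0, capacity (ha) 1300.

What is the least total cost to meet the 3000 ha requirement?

Fill from the cheapest source first.
Source 8 (11.0): use full 1900 → 1100 ha to go.
Take 400 from Source 3 at 14.0 → need 700 more.
Source R (18.0): take the remaining 700 → done.
Source W: unused.
Cost = 1900×11.0 + 400×14.0 + 700×18.0 = 39100.

39100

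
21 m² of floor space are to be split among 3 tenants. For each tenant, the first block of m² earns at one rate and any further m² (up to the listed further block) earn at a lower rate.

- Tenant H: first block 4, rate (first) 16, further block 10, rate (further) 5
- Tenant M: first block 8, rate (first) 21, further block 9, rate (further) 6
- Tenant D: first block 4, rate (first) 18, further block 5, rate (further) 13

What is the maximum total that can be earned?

369

Order all 6 blocks by rate: Tenant M/first 21 > Tenant D/first 18 > Tenant H/first 16 > Tenant D/second 13 > Tenant M/second 6 > Tenant H/second 5.
Tenant M first at 21: fill all 8 — 13 left.
Fill Tenant D first block (4 at 18) — 9 left.
Tenant H/first (16): +4 — 5 left.
Tenant D second at 13: fill all 5 — 0 left.
Total = 21×8 + 18×4 + 16×4 + 13×5 = 369.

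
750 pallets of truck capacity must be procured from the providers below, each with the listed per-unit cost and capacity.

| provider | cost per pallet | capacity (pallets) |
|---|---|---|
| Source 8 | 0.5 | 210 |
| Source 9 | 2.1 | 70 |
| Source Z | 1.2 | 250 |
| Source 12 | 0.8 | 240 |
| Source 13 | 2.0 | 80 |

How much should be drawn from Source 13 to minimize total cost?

Fill from the cheapest provider first.
Take 210 from Source 8 at 0.5 ; need 540 more.
Source 12 at 0.8: take all 240 pallets ; 300 still needed.
Take 250 from Source Z at 1.2 ; need 50 more.
Source 13 (2.0): take the remaining 50 ; done.
Source 9: unused.

50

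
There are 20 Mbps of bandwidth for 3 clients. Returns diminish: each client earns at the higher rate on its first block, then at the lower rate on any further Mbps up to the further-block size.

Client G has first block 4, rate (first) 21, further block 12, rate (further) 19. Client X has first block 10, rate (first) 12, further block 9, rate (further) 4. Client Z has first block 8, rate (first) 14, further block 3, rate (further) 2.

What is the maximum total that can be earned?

Rank every tier by rate: Client G/first 21 > Client G/second 19 > Client Z/first 14 > Client X/first 12 > Client X/second 4 > Client Z/second 2.
Fill Client G first block (4 at 21) → 16 left.
Client G second at 19: fill all 12 → 4 left.
Client Z/first: +4 of 8 at 14; pool empty.
Total = 21×4 + 19×12 + 14×4 = 368.

368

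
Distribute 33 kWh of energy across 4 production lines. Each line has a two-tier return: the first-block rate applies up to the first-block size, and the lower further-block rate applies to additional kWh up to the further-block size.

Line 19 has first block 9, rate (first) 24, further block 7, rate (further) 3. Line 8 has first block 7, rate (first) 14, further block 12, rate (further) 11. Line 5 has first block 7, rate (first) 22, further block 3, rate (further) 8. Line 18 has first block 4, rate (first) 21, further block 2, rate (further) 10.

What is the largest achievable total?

618

Order all 8 blocks by rate: Line 19/tier1 24 > Line 5/tier1 22 > Line 18/tier1 21 > Line 8/tier1 14 > Line 8/tier2 11 > Line 18/tier2 10 > Line 5/tier2 8 > Line 19/tier2 3.
Fill Line 19 tier1 block (9 at 24) → 24 left.
Line 5 tier1 at 22: fill all 7 → 17 left.
Fill Line 18 tier1 block (4 at 21) → 13 left.
Line 8/tier1 (14): +7 → 6 left.
Line 8/tier2: +6 of 12 at 11; pool empty.
Total = 24×9 + 22×7 + 21×4 + 14×7 + 11×6 = 618.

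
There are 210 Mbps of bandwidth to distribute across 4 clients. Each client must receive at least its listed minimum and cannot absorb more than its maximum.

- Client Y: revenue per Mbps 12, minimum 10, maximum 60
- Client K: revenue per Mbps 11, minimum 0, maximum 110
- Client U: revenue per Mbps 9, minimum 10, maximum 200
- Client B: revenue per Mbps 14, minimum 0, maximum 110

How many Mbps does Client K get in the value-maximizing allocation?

Meeting every minimum uses 10+0+10+0 = 20 Mbps, leaving 190.
Rank by revenue per Mbps: Client B 14 > Client Y 12 > Client K 11 > Client U 9.
Give Client B 110 more to hit its cap of 110 → 80 left.
Give Client Y 50 more to hit its cap of 60 → 30 left.
Client K: +30 (room for 110) → 30. Pool exhausted.

30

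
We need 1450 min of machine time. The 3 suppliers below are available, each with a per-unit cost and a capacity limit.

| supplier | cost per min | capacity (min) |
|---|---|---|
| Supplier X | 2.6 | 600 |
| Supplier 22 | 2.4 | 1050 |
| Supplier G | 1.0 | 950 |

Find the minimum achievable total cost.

Cheapest first:
Supplier G at 1.0: take all 950 min — 500 still needed.
Supplier 22 (2.4): take the remaining 500 — done.
Supplier X: unused.
Cost = 950×1.0 + 500×2.4 = 2150.

2150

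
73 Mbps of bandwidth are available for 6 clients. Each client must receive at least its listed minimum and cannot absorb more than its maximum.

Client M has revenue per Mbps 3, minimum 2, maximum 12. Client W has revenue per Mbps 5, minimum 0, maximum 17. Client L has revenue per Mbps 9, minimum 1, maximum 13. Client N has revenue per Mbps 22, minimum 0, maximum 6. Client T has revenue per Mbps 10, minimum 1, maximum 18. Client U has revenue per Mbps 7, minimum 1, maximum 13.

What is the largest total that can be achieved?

623

Meeting every minimum uses 2+0+1+0+1+1 = 5 Mbps, leaving 68.
Rank by revenue per Mbps: Client N 22 > Client T 10 > Client L 9 > Client U 7 > Client W 5 > Client M 3.
Give Client N 6 more to hit its cap of 6 → 62 left.
Client T: +17 to 18 (cap) → 45 left.
Client L takes 12 more to reach its cap of 13 → 33 left.
Client U takes 12 more to reach its cap of 13 → 21 left.
Client W takes 17 more to reach its cap of 17 → 4 left.
Only 4 left; Client M takes them to reach 6.
Total = 3×6 + 5×17 + 9×13 + 22×6 + 10×18 + 7×13 = 623.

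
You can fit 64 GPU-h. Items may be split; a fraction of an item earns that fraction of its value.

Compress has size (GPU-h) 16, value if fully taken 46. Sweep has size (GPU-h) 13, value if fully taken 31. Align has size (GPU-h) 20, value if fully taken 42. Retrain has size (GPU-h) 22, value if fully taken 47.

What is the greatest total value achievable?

Rank by value-to-size ratio: Compress 46/16≈2.88, Sweep 31/13≈2.38, Retrain 47/22≈2.14, Align 42/20≈2.1.
Compress: take in full, 16 GPU-h for value 46 ; 48 left.
Sweep: take in full, 13 GPU-h for value 31 ; 35 left.
Take all of Retrain (22 GPU-h, value 47) ; 13 GPU-h left.
13 GPU-h left: a 13/20 share of Align gives 42×13/20 = 27.3.
Total value = 151.3.

151.3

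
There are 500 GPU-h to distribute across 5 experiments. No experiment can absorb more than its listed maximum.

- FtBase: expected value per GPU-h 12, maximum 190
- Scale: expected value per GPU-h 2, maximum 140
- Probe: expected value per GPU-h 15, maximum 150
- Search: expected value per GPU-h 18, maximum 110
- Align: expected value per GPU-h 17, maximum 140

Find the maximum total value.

Highest expected value per GPU-h first: Search 18 > Align 17 > Probe 15 > FtBase 12 > Scale 2.
Give Search 110 to hit its cap of 110 → 390 left.
Align takes 140 to reach its cap of 140 → 250 left.
Probe takes 150 to reach its cap of 150 → 100 left.
Only 100 left; FtBase takes them to reach 100.
Total = 12×100 + 15×150 + 18×110 + 17×140 = 7810.

7810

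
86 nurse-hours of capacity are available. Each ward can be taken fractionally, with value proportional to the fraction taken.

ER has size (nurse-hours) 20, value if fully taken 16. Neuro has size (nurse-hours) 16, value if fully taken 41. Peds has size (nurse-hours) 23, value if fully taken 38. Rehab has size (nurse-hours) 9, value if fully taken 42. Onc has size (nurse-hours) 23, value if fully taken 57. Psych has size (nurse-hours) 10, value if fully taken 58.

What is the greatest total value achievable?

Rank by value-to-size ratio: Psych 58/10≈5.8, Rehab 42/9≈4.67, Neuro 41/16≈2.56, Onc 57/23≈2.48, Peds 38/23≈1.65, ER 16/20≈0.8.
Take all of Psych (10 nurse-hours, value 58) ; 76 nurse-hours left.
Take all of Rehab (9 nurse-hours, value 42) ; 67 nurse-hours left.
Neuro: take in full, 16 nurse-hours for value 41 ; 51 left.
All 23 nurse-hours of Onc fit (value 57) ; 28 remain.
Peds: take in full, 23 nurse-hours for value 38 ; 5 left.
5 nurse-hours left: a 5/20 share of ER gives 16×5/20 = 4.
Total value = 240.

240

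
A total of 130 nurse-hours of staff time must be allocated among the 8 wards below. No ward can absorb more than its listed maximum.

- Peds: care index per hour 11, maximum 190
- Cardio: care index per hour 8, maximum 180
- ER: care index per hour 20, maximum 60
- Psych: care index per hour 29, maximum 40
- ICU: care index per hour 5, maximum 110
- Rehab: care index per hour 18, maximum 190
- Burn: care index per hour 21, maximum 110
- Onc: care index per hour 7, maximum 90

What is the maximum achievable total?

Highest care index per hour first: Psych 29 > Burn 21 > ER 20 > Rehab 18 > Peds 11 > Cardio 8 > Onc 7 > ICU 5.
Psych: +40 to 40 (cap) → 90 left.
Burn: +90 (room for 110) → 90. Pool exhausted.
Total = 29×40 + 21×90 = 3050.

3050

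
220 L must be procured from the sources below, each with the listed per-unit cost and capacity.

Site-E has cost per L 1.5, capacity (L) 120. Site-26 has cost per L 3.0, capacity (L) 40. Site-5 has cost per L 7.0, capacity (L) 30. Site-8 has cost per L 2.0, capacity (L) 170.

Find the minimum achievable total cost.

Cheapest first:
Site-E at 1.5: take all 120 L ; 100 still needed.
Site-8 at 2.0: take 100 of its 170 ; requirement met.
Site-26, Site-5: unused.
Cost = 120×1.5 + 100×2.0 = 380.

380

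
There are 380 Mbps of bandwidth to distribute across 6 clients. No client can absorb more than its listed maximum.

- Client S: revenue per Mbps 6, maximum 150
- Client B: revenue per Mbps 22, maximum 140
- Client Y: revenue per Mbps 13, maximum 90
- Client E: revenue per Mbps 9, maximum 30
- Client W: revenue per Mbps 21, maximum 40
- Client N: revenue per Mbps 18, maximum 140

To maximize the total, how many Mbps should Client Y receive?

60

Rank by revenue per Mbps: Client B 22 > Client W 21 > Client N 18 > Client Y 13 > Client E 9 > Client S 6.
Give Client B 140 to hit its cap of 140 → 240 left.
Client W takes 40 to reach its cap of 40 → 200 left.
Client N takes 140 to reach its cap of 140 → 60 left.
Client Y has room for 90 but only 60 remain, so it gets 60.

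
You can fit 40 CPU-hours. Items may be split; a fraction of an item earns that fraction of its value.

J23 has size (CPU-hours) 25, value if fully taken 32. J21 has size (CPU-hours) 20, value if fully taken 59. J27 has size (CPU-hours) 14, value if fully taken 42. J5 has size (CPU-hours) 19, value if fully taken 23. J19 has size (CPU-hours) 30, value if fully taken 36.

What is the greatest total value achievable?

Best value per unit of size first: J27 42/14≈3, J21 59/20≈2.95, J23 32/25≈1.28, J5 23/19≈1.21, J19 36/30≈1.2.
All 14 CPU-hours of J27 fit (value 42) → 26 remain.
J21: take in full, 20 CPU-hours for value 59 → 6 left.
6 CPU-hours left: a 6/25 share of J23 gives 32×6/25 = 7.68.
Total value = 108.68.

108.68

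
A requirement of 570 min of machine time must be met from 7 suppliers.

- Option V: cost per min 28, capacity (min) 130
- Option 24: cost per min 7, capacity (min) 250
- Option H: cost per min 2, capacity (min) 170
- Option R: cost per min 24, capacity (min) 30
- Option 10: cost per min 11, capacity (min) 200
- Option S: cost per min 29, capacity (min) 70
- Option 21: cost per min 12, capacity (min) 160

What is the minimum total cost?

3740

Fill from the cheapest supplier first.
Option H (2): use full 170 ; 400 min to go.
Option 24 (7): use full 250 ; 150 min to go.
Option 10 (11): take the remaining 150 ; done.
Option 21, Option R, Option V, Option S: unused.
Cost = 170×2 + 250×7 + 150×11 = 3740.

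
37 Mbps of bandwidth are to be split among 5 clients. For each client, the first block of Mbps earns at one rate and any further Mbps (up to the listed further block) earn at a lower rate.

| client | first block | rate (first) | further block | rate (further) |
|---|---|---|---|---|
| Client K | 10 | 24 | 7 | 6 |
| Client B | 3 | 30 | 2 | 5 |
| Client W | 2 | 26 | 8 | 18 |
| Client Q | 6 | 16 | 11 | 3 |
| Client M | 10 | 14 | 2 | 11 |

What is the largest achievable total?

Treat each block as its own option and order by rate: Client B/first 30 > Client W/first 26 > Client K/first 24 > Client W/second 18 > Client Q/first 16 > Client M/first 14 > Client M/second 11 > Client K/second 6 > Client B/second 5 > Client Q/second 3.
Client B/first (30): +3 — 34 left.
Fill Client W first block (2 at 26) — 32 left.
Client K/first (24): +10 — 22 left.
Client W/second (18): +8 — 14 left.
Client Q/first (16): +6 — 8 left.
Client M first at 14: only 8 left, fill 8.
Total = 30×3 + 26×2 + 24×10 + 18×8 + 16×6 + 14×8 = 734.

734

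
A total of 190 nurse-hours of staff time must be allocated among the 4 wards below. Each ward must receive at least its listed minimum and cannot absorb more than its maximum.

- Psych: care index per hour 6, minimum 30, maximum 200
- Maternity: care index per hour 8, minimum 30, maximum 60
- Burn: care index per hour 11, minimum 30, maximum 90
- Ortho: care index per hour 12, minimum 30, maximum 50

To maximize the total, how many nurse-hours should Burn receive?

80

Meeting every minimum uses 30+30+30+30 = 120 nurse-hours, leaving 70.
Rank by care index per hour: Ortho 12 > Burn 11 > Maternity 8 > Psych 6.
Ortho takes 20 more to reach its cap of 50 → 50 left.
Only 50 left; Burn takes them to reach 80.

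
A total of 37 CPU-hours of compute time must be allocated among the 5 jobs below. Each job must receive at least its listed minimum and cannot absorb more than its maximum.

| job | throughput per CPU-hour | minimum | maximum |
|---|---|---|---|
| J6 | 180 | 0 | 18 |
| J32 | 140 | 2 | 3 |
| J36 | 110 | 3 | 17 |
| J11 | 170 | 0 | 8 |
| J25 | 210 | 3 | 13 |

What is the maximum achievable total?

Meeting every minimum uses 0+2+3+0+3 = 8 CPU-hours, leaving 29.
Rank by throughput per CPU-hour: J25 210 > J6 180 > J11 170 > J32 140 > J36 110.
J25: +10 to 13 (cap) ; 19 left.
Give J6 18 more to hit its cap of 18 ; 1 left.
J11: +1 (room for 8) → 1. Pool exhausted.
Total = 180×18 + 140×2 + 110×3 + 170×1 + 210×13 = 6750.

6750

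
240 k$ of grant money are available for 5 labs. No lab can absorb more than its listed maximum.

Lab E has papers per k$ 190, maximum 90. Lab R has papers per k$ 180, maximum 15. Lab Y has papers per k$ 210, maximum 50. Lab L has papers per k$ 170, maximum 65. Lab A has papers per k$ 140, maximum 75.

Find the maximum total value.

44150

Order the labs by papers per k$: Lab Y 210 > Lab E 190 > Lab R 180 > Lab L 170 > Lab A 140.
Lab Y takes 50 to reach its cap of 50 ; 190 left.
Lab E takes 90 to reach its cap of 90 ; 100 left.
Lab R takes 15 to reach its cap of 15 ; 85 left.
Give Lab L 65 to hit its cap of 65 ; 20 left.
Lab A has room for 75 but only 20 remain, so it gets 20.
Total = 190×90 + 180×15 + 210×50 + 170×65 + 140×20 = 44150.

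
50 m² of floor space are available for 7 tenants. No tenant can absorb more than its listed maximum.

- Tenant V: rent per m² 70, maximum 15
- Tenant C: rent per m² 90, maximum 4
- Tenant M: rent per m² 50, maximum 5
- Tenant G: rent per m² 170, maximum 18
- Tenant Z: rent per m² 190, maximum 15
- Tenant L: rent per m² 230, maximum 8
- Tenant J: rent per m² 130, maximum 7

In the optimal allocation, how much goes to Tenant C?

Order the tenants by rent per m²: Tenant L 230 > Tenant Z 190 > Tenant G 170 > Tenant J 130 > Tenant C 90 > Tenant V 70 > Tenant M 50.
Tenant L: +8 to 8 (cap) — 42 left.
Give Tenant Z 15 to hit its cap of 15 — 27 left.
Tenant G takes 18 to reach its cap of 18 — 9 left.
Give Tenant J 7 to hit its cap of 7 — 2 left.
Tenant C: +2 (room for 4) → 2. Pool exhausted.

2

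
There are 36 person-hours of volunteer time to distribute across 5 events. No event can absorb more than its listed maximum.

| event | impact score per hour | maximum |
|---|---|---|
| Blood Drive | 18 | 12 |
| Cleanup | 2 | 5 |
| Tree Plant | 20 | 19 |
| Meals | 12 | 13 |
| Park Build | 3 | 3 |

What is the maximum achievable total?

656

Highest impact score per hour first: Tree Plant 20 > Blood Drive 18 > Meals 12 > Park Build 3 > Cleanup 2.
Give Tree Plant 19 to hit its cap of 19 → 17 left.
Blood Drive: +12 to 12 (cap) → 5 left.
Meals has room for 13 but only 5 remain, so it gets 5.
Total = 18×12 + 20×19 + 12×5 = 656.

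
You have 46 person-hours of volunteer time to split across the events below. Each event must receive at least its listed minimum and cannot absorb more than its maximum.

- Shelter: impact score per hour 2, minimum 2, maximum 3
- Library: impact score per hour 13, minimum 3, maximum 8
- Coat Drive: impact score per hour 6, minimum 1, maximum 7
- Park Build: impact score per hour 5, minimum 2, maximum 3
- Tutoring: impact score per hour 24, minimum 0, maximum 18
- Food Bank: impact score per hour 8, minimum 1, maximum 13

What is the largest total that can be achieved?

Meeting every minimum uses 2+3+1+2+0+1 = 9 person-hours, leaving 37.
Rank by impact score per hour: Tutoring 24 > Library 13 > Food Bank 8 > Coat Drive 6 > Park Build 5 > Shelter 2.
Give Tutoring 18 more to hit its cap of 18 — 19 left.
Library takes 5 more to reach its cap of 8 — 14 left.
Food Bank: +12 to 13 (cap) — 2 left.
Coat Drive has room for 6 more but only 2 remain, so it gets 3.
Total = 2×2 + 13×8 + 6×3 + 5×2 + 24×18 + 8×13 = 672.

672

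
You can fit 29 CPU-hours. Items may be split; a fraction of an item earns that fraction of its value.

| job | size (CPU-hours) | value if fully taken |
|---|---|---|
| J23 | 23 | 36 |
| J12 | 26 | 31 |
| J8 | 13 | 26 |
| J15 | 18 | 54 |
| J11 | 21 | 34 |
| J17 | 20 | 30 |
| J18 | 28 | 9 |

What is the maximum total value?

76

Best value per unit of size first: J15 54/18≈3, J8 26/13≈2, J11 34/21≈1.62, J23 36/23≈1.57, J17 30/20≈1.5, J12 31/26≈1.19, J18 9/28≈0.321.
J15: take in full, 18 CPU-hours for value 54 — 11 left.
11 CPU-hours left: a 11/13 share of J8 gives 26×11/13 = 22.
Total value = 76.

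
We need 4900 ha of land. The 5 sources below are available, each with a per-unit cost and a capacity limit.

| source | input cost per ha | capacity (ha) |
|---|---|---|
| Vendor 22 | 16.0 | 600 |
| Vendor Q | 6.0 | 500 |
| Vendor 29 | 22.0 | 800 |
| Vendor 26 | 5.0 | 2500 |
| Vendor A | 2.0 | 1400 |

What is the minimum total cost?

26300

Cheapest first:
Vendor A (2.0): use full 1400 ; 3500 ha to go.
Vendor 26 (5.0): use full 2500 ; 1000 ha to go.
Take 500 from Vendor Q at 6.0 ; need 500 more.
Take 500 from Vendor 22 at 16.0 to finish.
Vendor 29: unused.
Cost = 1400×2.0 + 2500×5.0 + 500×6.0 + 500×16.0 = 26300.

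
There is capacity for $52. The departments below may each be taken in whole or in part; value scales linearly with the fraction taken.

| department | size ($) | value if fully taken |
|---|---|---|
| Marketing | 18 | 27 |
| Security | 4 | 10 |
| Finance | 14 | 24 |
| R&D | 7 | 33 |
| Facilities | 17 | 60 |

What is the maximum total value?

142

Best value per unit of size first: R&D 33/7≈4.71, Facilities 60/17≈3.53, Security 10/4≈2.5, Finance 24/14≈1.71, Marketing 27/18≈1.5.
Take all of R&D (7 $, value 33) → 45 $ left.
All 17 $ of Facilities fit (value 60) → 28 remain.
All 4 $ of Security fit (value 10) → 24 remain.
All 14 $ of Finance fit (value 24) → 10 remain.
10 $ left: a 10/18 share of Marketing gives 27×10/18 = 15.
Total value = 142.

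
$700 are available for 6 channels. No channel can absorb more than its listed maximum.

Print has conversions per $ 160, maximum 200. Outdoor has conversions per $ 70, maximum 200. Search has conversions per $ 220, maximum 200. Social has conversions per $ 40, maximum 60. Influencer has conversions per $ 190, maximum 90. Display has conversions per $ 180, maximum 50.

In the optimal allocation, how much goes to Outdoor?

Highest conversions per $ first: Search 220 > Influencer 190 > Display 180 > Print 160 > Outdoor 70 > Social 40.
Search: +200 to 200 (cap) ; 500 left.
Give Influencer 90 to hit its cap of 90 ; 410 left.
Give Display 50 to hit its cap of 50 ; 360 left.
Give Print 200 to hit its cap of 200 ; 160 left.
Only 160 left; Outdoor takes them to reach 160.

160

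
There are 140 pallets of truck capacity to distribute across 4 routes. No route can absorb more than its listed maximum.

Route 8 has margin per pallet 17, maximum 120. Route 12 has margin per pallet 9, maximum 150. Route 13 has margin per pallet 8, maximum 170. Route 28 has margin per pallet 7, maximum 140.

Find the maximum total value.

Order the routes by margin per pallet: Route 8 17 > Route 12 9 > Route 13 8 > Route 28 7.
Route 8: +120 to 120 (cap) — 20 left.
Route 12: +20 (room for 150) → 20. Pool exhausted.
Total = 17×120 + 9×20 = 2220.

2220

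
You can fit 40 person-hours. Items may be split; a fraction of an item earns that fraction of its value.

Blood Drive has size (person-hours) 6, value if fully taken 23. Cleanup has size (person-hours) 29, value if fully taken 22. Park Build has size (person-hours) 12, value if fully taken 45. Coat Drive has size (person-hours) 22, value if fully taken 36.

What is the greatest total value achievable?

Best value per unit of size first: Blood Drive 23/6≈3.83, Park Build 45/12≈3.75, Coat Drive 36/22≈1.64, Cleanup 22/29≈0.759.
All 6 person-hours of Blood Drive fit (value 23) — 34 remain.
Take all of Park Build (12 person-hours, value 45) — 22 person-hours left.
All 22 person-hours of Coat Drive fit (value 36) — 0 remain.
Total value = 104.

104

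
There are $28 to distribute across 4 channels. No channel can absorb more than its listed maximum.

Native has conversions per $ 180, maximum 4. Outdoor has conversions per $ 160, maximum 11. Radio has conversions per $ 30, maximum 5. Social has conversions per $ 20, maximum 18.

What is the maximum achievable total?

Order the channels by conversions per $: Native 180 > Outdoor 160 > Radio 30 > Social 20.
Native takes 4 to reach its cap of 4 → 24 left.
Outdoor: +11 to 11 (cap) → 13 left.
Give Radio 5 to hit its cap of 5 → 8 left.
Social: +8 (room for 18) → 8. Pool exhausted.
Total = 180×4 + 160×11 + 30×5 + 20×8 = 2790.

2790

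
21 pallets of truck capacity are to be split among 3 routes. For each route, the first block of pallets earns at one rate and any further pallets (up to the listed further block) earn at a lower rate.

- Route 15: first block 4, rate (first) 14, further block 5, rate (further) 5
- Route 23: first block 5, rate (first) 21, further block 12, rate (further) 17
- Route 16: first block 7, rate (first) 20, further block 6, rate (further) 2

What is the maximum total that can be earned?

398

Treat each block as its own option and order by rate: Route 23/first 21 > Route 16/first 20 > Route 23/second 17 > Route 15/first 14 > Route 15/second 5 > Route 16/second 2.
Route 23 first at 21: fill all 5 — 16 left.
Route 16/first (20): +7 — 9 left.
Route 23 second at 17: only 9 left, fill 9.
Total = 21×5 + 20×7 + 17×9 = 398.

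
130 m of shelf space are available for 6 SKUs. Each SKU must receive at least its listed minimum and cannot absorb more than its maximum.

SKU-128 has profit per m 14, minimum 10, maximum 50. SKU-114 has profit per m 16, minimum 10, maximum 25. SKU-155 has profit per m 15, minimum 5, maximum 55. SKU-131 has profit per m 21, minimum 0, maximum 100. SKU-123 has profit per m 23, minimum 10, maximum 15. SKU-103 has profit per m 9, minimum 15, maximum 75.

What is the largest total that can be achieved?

2430

Meeting every minimum uses 10+10+5+0+10+15 = 50 m, leaving 80.
Rank by profit per m: SKU-123 23 > SKU-131 21 > SKU-114 16 > SKU-155 15 > SKU-128 14 > SKU-103 9.
SKU-123 takes 5 more to reach its cap of 15 — 75 left.
SKU-131 has room for 100 more but only 75 remain, so it gets 75.
Total = 14×10 + 16×10 + 15×5 + 21×75 + 23×15 + 9×15 = 2430.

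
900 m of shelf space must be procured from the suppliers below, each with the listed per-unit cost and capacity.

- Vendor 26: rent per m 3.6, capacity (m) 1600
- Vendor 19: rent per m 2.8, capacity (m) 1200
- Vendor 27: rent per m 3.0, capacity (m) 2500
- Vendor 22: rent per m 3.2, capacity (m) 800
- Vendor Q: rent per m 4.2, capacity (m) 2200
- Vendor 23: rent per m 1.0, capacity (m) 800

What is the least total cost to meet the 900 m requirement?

Use suppliers in increasing cost order.
Vendor 23 (1.0): use full 800 ; 100 m to go.
Vendor 19 at 2.8: take 100 of its 1200 ; requirement met.
Vendor 27, Vendor 22, Vendor 26, Vendor Q: unused.
Cost = 800×1.0 + 100×2.8 = 1080.

1080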